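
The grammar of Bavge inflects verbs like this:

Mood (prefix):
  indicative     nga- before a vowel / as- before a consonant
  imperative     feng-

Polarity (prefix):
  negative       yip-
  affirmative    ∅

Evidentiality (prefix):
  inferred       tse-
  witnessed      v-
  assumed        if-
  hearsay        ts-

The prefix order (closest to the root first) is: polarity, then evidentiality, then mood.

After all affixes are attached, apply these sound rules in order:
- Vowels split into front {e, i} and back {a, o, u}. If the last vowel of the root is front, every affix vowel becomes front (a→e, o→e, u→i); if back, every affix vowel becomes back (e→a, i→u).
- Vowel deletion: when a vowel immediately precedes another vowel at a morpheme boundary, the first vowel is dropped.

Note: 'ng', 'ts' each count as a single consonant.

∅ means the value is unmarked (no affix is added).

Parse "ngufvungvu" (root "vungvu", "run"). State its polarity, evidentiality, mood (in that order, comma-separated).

Segment: nga-if-vungvu.
polarity: ∅ → affirmative.
evidentiality: if- → assumed.
mood: nga/as- → indicative.

affirmative, assumed, indicative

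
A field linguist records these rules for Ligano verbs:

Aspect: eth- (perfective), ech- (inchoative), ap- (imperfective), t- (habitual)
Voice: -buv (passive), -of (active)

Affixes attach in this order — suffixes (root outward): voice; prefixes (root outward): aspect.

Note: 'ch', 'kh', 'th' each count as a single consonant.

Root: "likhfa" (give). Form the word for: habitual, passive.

tlikhfabuv

Attach voice passive -buv → likhfabuv.
Attach aspect habitual t- → tlikhfabuv.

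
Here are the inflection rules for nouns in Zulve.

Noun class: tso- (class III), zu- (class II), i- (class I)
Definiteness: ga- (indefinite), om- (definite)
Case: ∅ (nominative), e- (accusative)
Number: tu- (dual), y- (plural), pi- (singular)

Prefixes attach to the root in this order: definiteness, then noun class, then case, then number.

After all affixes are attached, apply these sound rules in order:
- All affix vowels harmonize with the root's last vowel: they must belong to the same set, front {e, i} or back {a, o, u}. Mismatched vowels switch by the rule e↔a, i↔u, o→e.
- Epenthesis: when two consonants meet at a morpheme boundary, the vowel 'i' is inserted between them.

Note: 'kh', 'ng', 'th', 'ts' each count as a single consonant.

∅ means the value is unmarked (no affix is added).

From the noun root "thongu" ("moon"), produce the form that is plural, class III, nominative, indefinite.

Attach definiteness indefinite ga- → gathongu.
Attach noun class class III tso- → tsogathongu.
case = nominative: zero marking, form stays tsogathongu.
Attach number plural y- → ytsogathongu.
Vowel harmony: no change.
Apply epenthesis: ytsogathongu → yitsogathongu.

yitsogathongu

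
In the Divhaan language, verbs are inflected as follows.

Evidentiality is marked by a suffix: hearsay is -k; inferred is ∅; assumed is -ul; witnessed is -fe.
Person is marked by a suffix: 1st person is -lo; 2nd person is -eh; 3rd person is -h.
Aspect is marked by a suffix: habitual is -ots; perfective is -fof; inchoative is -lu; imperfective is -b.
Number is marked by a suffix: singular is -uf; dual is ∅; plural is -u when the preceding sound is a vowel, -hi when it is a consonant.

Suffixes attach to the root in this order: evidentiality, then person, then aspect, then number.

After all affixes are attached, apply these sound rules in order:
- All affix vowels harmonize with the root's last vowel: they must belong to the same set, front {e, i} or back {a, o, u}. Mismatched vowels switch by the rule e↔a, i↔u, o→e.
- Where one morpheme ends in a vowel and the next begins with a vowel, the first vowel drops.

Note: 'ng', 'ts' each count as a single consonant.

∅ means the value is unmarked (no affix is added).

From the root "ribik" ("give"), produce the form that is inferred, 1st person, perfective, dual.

evidentiality = inferred: zero marking, form stays ribik.
Attach person 1st person -lo → ribiklo.
Attach aspect perfective -fof → ribiklofof.
number = dual: zero marking, form stays ribiklofof.
Apply vowel harmony: ribiklofof → ribiklefef.
Vowel deletion: no change.

ribiklefef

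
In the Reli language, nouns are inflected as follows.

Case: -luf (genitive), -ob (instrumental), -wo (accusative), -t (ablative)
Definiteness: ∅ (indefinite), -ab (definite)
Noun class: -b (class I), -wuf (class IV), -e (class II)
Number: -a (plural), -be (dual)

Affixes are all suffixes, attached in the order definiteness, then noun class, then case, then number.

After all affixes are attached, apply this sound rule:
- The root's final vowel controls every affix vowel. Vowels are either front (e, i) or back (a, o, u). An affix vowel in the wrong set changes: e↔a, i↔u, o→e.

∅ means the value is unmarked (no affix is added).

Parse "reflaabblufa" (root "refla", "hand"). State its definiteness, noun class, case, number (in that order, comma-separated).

Segment: refla-ab-b-luf-a.
definiteness: -ab → definite.
noun class: -b → class I.
case: -luf → genitive.
number: -a → plural.

definite, class I, genitive, plural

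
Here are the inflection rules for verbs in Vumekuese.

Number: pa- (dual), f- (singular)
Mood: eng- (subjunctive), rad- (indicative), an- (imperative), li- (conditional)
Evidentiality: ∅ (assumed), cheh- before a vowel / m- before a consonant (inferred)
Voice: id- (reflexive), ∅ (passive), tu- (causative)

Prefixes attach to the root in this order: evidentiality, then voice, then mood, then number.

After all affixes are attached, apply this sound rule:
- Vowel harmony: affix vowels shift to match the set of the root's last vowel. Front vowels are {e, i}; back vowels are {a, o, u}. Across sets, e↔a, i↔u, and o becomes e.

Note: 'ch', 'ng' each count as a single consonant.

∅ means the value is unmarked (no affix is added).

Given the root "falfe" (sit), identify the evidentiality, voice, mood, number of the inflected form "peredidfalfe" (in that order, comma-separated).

assumed, reflexive, indicative, dual

Segment: pa-rad-id-falfe.
evidentiality: ∅ → assumed.
voice: id- → reflexive.
mood: rad- → indicative.
number: pa- → dual.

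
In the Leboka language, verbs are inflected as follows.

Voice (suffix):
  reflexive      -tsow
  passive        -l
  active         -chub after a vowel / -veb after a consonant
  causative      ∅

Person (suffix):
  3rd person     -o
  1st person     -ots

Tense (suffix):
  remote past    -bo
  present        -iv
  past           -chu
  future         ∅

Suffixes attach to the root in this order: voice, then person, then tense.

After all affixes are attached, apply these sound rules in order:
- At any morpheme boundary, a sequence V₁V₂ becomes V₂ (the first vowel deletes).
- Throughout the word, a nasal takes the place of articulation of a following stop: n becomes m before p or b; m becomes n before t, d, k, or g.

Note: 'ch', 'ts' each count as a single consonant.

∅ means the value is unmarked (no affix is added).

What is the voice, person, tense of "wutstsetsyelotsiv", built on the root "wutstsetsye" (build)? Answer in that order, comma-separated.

passive, 1st person, present

Segment: wutstsetsye-l-ots-iv.
voice: -l → passive.
person: -ots → 1st person.
tense: -iv → present.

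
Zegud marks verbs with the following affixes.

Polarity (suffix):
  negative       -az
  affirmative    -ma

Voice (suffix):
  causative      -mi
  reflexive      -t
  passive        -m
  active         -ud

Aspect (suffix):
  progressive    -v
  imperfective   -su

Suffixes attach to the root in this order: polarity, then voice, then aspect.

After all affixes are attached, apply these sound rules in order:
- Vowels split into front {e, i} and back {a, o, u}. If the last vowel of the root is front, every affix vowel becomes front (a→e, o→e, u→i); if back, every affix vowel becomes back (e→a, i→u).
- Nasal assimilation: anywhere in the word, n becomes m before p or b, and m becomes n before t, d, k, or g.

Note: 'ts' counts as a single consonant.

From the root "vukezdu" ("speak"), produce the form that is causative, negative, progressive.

Attach polarity negative -az → vukezduaz.
Attach voice causative -mi → vukezduazmi.
Attach aspect progressive -v → vukezduazmiv.
Apply vowel harmony: vukezduazmiv → vukezduazmuv.
Nasal assimilation: no change.

vukezduazmuv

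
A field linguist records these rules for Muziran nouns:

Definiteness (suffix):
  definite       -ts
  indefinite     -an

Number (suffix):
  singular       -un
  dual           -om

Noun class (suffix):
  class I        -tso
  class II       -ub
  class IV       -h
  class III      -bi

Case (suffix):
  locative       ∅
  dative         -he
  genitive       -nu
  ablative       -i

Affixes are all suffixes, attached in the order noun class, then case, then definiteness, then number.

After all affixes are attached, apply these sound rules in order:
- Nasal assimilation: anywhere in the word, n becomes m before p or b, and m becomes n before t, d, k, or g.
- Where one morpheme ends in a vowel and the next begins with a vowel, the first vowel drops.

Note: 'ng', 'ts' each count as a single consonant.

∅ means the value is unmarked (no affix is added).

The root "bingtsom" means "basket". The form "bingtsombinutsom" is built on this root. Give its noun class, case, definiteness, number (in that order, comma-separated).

Segment: bingtsom-bi-nu-ts-om.
noun class: -bi → class III.
case: -nu → genitive.
definiteness: -ts → definite.
number: -om → dual.

class III, genitive, definite, dual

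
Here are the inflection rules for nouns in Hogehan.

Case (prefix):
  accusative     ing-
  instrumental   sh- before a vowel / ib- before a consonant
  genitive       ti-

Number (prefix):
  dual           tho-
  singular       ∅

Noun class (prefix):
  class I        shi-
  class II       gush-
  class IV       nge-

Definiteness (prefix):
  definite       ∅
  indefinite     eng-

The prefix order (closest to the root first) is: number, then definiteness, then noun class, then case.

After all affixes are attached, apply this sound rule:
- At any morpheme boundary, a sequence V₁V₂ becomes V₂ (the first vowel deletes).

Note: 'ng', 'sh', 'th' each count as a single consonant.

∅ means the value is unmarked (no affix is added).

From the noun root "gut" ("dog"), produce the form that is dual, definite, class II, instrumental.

ibgushthogut

Attach number dual tho- → thogut.
definiteness = definite: zero marking, form stays thogut.
Attach noun class class II gush- → gushthogut.
Attach case instrumental ib- (before consonant 'g') → ibgushthogut.
Vowel deletion: no change.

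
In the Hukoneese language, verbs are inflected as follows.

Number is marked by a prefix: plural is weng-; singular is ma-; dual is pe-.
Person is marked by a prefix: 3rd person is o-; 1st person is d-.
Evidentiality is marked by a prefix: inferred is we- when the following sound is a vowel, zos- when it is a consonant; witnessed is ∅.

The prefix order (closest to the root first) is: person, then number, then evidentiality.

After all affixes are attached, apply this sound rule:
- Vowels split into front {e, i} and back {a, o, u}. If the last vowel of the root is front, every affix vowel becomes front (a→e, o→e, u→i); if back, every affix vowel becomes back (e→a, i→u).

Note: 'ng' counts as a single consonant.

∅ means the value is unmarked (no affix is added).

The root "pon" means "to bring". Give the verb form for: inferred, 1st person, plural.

zoswangdpon

Attach person 1st person d- → dpon.
Attach number plural weng- → wengdpon.
Attach evidentiality inferred zos- (before consonant 'w') → zoswengdpon.
Apply vowel harmony: zoswengdpon → zoswangdpon.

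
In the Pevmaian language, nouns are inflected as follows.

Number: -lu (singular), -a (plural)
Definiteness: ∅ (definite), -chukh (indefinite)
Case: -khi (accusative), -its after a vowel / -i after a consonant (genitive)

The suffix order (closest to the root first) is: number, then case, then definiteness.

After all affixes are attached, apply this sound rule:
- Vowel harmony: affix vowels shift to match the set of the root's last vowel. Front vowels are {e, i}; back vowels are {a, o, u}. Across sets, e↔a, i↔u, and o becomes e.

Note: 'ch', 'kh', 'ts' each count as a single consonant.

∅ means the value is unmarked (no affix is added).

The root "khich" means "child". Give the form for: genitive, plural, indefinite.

Attach number plural -a → khicha.
Attach case genitive -its (after vowel 'a') → khichaits.
Attach definiteness indefinite -chukh → khichaitschukh.
Apply vowel harmony: khichaitschukh → khicheitschikh.

khicheitschikh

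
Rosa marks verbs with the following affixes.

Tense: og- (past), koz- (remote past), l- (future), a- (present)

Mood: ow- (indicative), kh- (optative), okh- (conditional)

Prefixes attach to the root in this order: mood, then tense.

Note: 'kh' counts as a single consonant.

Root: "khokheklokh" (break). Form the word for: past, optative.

ogkhkhokheklokh

Attach mood optative kh- → khkhokheklokh.
Attach tense past og- → ogkhkhokheklokh.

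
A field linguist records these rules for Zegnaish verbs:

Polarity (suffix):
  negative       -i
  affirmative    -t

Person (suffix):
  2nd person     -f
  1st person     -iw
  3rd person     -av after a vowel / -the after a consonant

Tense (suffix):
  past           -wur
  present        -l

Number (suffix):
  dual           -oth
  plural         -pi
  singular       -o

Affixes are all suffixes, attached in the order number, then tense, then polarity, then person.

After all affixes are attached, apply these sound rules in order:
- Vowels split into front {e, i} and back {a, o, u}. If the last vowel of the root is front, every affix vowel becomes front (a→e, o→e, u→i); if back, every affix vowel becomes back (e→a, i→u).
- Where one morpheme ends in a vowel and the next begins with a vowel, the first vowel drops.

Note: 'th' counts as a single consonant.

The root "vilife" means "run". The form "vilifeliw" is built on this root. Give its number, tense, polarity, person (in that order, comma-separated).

singular, present, negative, 1st person

Segment: vilife-o-l-i-iw.
number: -o → singular.
tense: -l → present.
polarity: -i → negative.
person: -iw → 1st person.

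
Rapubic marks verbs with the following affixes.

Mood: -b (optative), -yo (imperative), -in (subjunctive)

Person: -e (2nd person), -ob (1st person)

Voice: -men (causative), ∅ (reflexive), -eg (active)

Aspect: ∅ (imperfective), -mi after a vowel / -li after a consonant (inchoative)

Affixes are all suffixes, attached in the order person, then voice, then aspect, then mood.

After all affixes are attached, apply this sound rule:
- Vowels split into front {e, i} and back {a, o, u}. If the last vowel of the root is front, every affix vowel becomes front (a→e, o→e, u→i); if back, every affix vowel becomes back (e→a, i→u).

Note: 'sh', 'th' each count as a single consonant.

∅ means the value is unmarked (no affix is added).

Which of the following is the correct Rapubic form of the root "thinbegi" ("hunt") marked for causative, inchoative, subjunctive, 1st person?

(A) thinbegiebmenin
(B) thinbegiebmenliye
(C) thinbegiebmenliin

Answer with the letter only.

C

Attach person 1st person -ob → thinbegiob.
Attach voice causative -men → thinbegiobmen.
Attach aspect inchoative -li (after consonant 'n') → thinbegiobmenli.
Attach mood subjunctive -in → thinbegiobmenliin.
Apply vowel harmony: thinbegiobmenliin → thinbegiebmenliin.
So the correct form is thinbegiebmenliin, option (C).
(A) thinbegiebmenin is wrong: it uses imperfective instead of inchoative for aspect.
(B) thinbegiebmenliye is wrong: it uses imperative instead of subjunctive for mood.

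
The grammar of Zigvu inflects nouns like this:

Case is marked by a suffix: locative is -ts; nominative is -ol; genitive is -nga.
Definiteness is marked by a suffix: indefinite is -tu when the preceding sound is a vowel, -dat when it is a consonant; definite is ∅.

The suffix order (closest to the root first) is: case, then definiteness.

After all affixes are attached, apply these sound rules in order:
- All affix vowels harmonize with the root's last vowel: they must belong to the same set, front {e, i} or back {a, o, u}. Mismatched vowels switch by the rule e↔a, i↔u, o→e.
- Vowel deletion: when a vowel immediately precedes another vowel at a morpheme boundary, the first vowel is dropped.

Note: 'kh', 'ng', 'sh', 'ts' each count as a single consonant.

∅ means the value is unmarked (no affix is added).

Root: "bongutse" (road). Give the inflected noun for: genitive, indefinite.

bongutsengeti

Attach case genitive -nga → bongutsenga.
Attach definiteness indefinite -tu (after vowel 'a') → bongutsengatu.
Apply vowel harmony: bongutsengatu → bongutsengeti.
Vowel deletion: no change.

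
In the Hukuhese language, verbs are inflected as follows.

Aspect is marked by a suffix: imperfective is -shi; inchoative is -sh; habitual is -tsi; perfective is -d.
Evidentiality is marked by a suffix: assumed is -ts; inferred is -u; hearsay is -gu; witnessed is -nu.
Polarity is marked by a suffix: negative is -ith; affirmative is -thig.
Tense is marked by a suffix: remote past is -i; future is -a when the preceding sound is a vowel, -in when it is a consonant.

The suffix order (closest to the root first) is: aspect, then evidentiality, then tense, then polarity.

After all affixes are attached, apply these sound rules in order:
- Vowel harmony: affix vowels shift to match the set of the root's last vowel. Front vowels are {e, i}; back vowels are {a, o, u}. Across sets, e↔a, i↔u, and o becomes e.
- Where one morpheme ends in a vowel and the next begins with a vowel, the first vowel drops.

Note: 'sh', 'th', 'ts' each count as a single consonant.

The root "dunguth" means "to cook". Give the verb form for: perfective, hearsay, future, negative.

dunguthdguth

Attach aspect perfective -d → dunguthd.
Attach evidentiality hearsay -gu → dunguthdgu.
Attach tense future -a (after vowel 'u') → dunguthdgua.
Attach polarity negative -ith → dunguthdguaith.
Apply vowel harmony: dunguthdguaith → dunguthdguauth.
Apply vowel deletion: dunguthdguauth → dunguthdguth.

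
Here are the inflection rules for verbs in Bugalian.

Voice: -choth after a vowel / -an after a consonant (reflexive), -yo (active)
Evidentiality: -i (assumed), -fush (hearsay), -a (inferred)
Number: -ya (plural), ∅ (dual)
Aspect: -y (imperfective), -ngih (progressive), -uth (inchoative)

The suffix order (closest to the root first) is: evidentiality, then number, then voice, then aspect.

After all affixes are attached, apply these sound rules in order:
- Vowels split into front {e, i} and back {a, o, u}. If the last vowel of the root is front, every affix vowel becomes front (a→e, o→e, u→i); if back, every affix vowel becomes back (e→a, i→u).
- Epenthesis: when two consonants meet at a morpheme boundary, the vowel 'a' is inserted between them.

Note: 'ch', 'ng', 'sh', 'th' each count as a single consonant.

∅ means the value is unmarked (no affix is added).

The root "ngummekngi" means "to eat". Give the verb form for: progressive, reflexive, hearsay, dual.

ngummekngifishenangih

Attach evidentiality hearsay -fush → ngummekngifush.
number = dual: zero marking, form stays ngummekngifush.
Attach voice reflexive -an (after consonant 'sh') → ngummekngifushan.
Attach aspect progressive -ngih → ngummekngifushanngih.
Apply vowel harmony: ngummekngifushanngih → ngummekngifishenngih.
Apply epenthesis: ngummekngifishenngih → ngummekngifishenangih.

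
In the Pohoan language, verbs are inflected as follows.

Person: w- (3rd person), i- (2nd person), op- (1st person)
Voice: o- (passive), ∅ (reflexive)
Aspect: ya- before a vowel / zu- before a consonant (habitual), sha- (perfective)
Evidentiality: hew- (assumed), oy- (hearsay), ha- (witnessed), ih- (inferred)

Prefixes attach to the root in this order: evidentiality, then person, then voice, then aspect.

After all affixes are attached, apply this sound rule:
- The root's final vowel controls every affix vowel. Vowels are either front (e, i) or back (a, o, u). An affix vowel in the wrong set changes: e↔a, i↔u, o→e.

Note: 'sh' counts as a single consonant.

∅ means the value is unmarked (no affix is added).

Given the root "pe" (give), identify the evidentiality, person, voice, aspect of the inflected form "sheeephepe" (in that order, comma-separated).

Segment: sha-o-op-ha-pe.
evidentiality: ha- → witnessed.
person: op- → 1st person.
voice: o- → passive.
aspect: sha- → perfective.

witnessed, 1st person, passive, perfective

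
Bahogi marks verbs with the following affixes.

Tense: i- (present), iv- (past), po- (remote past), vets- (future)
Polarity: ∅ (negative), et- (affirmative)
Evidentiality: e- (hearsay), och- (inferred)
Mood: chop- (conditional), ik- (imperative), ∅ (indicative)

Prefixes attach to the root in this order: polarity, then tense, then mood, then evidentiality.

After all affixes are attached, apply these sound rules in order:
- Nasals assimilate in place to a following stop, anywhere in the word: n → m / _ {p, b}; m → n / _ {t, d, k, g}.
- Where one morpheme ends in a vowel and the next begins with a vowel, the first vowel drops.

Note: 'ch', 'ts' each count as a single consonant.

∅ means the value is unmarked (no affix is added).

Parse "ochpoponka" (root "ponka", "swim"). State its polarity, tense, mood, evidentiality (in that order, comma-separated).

Segment: och-po-ponka.
polarity: ∅ → negative.
tense: po- → remote past.
mood: ∅ → indicative.
evidentiality: och- → inferred.

negative, remote past, indicative, inferred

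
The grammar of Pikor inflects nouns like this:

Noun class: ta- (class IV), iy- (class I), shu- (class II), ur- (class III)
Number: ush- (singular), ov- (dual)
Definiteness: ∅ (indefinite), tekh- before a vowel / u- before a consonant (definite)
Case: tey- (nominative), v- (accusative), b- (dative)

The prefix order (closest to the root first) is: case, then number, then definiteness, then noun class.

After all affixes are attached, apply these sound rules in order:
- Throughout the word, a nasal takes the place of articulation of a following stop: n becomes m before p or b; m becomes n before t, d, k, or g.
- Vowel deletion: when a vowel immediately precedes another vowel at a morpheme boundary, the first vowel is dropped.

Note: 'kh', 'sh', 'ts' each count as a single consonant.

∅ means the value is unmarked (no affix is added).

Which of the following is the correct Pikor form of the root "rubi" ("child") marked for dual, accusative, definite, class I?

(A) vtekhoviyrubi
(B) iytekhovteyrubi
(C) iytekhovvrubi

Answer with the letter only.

C

Attach case accusative v- → vrubi.
Attach number dual ov- → ovvrubi.
Attach definiteness definite tekh- (before vowel 'o') → tekhovvrubi.
Attach noun class class I iy- → iytekhovvrubi.
Nasal assimilation: no change.
Vowel deletion: no change.
So the correct form is iytekhovvrubi, option (C).
(B) iytekhovteyrubi is wrong: it uses nominative instead of accusative for case.
(A) vtekhoviyrubi is wrong: it has the affixes in the wrong order.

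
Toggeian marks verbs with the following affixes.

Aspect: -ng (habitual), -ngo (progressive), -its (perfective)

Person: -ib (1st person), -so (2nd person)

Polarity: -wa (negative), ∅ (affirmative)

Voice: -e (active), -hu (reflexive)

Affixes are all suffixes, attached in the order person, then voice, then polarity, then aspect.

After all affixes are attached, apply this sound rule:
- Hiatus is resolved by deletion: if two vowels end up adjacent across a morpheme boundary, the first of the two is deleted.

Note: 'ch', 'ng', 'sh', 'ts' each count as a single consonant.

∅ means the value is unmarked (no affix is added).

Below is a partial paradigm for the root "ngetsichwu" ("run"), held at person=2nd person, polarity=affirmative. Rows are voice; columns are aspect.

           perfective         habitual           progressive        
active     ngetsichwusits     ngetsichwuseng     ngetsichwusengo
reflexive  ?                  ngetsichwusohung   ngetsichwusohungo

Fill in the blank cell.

ngetsichwusohits

Attach person 2nd person -so → ngetsichwuso.
Attach voice reflexive -hu → ngetsichwusohu.
polarity = affirmative: zero marking, form stays ngetsichwusohu.
Attach aspect perfective -its → ngetsichwusohuits.
Apply vowel deletion: ngetsichwusohuits → ngetsichwusohits.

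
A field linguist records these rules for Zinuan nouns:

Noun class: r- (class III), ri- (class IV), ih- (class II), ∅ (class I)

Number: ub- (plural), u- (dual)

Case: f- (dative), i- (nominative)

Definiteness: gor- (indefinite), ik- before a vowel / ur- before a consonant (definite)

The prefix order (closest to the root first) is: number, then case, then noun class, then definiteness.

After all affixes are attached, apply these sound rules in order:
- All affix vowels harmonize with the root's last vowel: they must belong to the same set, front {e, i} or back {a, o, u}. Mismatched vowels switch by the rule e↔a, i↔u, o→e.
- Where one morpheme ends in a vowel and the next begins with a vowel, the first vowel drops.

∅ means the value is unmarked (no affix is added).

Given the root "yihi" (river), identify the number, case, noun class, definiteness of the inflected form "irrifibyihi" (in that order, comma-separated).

plural, dative, class IV, definite

Segment: ur-ri-f-ub-yihi.
number: ub- → plural.
case: f- → dative.
noun class: ri- → class IV.
definiteness: ik/ur- → definite.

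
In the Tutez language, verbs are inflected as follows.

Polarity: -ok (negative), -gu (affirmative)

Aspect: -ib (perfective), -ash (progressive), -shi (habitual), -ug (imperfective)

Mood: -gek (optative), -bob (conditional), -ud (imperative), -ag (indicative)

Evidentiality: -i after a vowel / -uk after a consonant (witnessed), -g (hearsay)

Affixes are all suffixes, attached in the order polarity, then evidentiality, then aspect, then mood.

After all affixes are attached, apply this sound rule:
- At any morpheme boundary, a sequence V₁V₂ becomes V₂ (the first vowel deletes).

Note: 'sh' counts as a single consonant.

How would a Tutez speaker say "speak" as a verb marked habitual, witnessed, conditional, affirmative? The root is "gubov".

gubovgishibob

Attach polarity affirmative -gu → gubovgu.
Attach evidentiality witnessed -i (after vowel 'u') → gubovgui.
Attach aspect habitual -shi → gubovguishi.
Attach mood conditional -bob → gubovguishibob.
Apply vowel deletion: gubovguishibob → gubovgishibob.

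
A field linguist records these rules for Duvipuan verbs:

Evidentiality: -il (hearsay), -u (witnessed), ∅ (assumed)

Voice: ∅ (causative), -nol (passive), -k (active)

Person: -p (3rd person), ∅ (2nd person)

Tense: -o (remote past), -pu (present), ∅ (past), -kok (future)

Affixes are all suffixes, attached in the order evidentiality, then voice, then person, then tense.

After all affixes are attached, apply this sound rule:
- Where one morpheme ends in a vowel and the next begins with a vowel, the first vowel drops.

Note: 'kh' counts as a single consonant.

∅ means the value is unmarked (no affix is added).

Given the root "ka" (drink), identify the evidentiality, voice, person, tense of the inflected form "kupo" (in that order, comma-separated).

witnessed, causative, 3rd person, remote past

Segment: ka-u-p-o.
evidentiality: -u → witnessed.
voice: ∅ → causative.
person: -p → 3rd person.
tense: -o → remote past.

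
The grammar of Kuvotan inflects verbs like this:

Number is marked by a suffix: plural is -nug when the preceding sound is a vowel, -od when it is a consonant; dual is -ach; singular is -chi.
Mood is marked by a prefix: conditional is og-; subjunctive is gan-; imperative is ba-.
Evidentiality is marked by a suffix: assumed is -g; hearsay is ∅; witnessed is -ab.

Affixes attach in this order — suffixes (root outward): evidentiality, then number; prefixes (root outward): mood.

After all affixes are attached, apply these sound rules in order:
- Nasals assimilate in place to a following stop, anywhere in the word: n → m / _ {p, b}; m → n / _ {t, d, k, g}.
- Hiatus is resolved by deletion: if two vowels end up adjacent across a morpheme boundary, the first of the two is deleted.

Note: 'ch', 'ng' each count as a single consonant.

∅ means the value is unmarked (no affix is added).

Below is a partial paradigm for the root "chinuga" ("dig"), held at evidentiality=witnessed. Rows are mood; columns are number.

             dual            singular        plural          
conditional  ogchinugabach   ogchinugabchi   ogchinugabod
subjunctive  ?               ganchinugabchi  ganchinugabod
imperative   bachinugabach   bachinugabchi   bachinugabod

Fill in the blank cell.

ganchinugabach

Attach mood subjunctive gan- → ganchinuga.
Attach evidentiality witnessed -ab → ganchinugaab.
Attach number dual -ach → ganchinugaabach.
Nasal assimilation: no change.
Apply vowel deletion: ganchinugaabach → ganchinugabach.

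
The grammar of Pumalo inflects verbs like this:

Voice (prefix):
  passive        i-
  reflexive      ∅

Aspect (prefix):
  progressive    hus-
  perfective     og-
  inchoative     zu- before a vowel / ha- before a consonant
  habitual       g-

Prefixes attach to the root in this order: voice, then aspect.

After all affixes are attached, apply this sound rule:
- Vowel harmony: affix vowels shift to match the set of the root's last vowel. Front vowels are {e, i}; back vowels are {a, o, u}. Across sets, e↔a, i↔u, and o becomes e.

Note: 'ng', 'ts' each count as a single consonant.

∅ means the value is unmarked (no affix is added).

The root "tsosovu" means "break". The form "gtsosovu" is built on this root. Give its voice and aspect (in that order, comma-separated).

reflexive, habitual

Segment: g-tsosovu.
voice: ∅ → reflexive.
aspect: g- → habitual.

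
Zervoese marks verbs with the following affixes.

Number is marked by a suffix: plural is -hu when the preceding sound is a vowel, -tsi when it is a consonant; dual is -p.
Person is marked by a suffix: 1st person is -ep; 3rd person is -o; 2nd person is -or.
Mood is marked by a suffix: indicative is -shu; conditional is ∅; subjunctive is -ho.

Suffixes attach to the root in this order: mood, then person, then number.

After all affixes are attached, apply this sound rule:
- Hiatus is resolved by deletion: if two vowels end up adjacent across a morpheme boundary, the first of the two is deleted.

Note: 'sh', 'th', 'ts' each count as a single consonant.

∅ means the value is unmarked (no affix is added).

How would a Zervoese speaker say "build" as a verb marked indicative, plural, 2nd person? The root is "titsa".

titsashortsi

Attach mood indicative -shu → titsashu.
Attach person 2nd person -or → titsashuor.
Attach number plural -tsi (after consonant 'r') → titsashuortsi.
Apply vowel deletion: titsashuortsi → titsashortsi.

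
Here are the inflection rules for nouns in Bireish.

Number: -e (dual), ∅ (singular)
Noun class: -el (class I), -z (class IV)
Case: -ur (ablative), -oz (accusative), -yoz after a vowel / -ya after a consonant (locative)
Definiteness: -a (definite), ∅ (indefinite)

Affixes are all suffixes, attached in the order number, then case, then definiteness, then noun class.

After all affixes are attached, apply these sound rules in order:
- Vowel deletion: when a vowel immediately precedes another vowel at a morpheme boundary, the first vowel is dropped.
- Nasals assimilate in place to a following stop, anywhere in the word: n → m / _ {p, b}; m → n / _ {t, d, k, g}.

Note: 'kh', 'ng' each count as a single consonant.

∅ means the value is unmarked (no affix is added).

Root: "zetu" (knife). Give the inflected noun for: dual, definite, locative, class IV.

zeteyozaz

Attach number dual -e → zetue.
Attach case locative -yoz (after vowel 'e') → zetueyoz.
Attach definiteness definite -a → zetueyoza.
Attach noun class class IV -z → zetueyozaz.
Apply vowel deletion: zetueyozaz → zeteyozaz.
Nasal assimilation: no change.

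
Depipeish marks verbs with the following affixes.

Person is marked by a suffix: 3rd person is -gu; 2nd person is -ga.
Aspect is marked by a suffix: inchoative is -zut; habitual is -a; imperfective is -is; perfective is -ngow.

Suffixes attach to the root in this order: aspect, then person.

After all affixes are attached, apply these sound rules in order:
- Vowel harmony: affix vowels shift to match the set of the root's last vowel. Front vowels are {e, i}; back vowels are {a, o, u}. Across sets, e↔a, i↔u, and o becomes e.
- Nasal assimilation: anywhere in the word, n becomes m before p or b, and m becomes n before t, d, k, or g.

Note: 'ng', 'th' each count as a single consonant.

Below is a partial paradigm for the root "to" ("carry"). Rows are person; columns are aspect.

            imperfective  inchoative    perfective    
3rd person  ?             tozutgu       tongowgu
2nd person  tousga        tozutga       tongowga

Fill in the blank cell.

Attach aspect imperfective -is → tois.
Attach person 3rd person -gu → toisgu.
Apply vowel harmony: toisgu → tousgu.
Nasal assimilation: no change.

tousgu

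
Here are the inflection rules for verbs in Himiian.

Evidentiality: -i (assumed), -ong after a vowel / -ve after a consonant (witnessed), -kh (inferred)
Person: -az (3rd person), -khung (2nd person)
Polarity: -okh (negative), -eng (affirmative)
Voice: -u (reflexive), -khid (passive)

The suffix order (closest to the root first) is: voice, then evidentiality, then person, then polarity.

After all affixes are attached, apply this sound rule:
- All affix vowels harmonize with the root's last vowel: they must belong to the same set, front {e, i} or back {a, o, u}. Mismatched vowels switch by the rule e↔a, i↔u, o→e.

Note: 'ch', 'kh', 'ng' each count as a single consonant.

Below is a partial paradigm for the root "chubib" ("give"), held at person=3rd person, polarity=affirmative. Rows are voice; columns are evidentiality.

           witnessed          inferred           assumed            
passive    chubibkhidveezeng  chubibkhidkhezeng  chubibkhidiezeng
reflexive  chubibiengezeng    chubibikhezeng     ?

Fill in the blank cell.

Attach voice reflexive -u → chubibu.
Attach evidentiality assumed -i → chubibui.
Attach person 3rd person -az → chubibuiaz.
Attach polarity affirmative -eng → chubibuiazeng.
Apply vowel harmony: chubibuiazeng → chubibiiezeng.

chubibiiezeng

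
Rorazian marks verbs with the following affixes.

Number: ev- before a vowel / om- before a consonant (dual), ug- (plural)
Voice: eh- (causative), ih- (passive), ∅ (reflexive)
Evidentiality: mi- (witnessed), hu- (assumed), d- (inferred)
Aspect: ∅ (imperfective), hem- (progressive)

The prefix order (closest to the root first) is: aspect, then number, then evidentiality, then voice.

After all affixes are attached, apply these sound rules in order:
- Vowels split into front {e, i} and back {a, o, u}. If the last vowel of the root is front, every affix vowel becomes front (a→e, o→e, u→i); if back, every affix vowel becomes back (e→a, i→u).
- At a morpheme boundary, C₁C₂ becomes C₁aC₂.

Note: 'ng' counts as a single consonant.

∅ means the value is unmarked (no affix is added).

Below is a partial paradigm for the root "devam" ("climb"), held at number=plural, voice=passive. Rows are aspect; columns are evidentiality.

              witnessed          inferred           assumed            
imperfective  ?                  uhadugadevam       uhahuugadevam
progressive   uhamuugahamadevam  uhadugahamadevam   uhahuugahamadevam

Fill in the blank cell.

aspect = imperfective: zero marking, form stays devam.
Attach number plural ug- → ugdevam.
Attach evidentiality witnessed mi- → miugdevam.
Attach voice passive ih- → ihmiugdevam.
Apply vowel harmony: ihmiugdevam → uhmuugdevam.
Apply epenthesis: uhmuugdevam → uhamuugadevam.

uhamuugadevam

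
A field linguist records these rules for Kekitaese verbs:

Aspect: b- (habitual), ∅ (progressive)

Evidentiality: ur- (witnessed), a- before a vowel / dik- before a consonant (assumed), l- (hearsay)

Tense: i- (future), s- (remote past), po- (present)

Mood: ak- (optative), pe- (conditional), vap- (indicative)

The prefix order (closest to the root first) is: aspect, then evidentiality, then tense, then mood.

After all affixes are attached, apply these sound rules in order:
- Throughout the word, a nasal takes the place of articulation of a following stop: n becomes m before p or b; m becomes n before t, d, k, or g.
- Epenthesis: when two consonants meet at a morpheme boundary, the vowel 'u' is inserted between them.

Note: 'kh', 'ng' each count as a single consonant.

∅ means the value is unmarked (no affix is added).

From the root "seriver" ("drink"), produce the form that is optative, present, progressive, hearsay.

aspect = progressive: zero marking, form stays seriver.
Attach evidentiality hearsay l- → lseriver.
Attach tense present po- → polseriver.
Attach mood optative ak- → akpolseriver.
Nasal assimilation: no change.
Apply epenthesis: akpolseriver → akupoluseriver.

akupoluseriver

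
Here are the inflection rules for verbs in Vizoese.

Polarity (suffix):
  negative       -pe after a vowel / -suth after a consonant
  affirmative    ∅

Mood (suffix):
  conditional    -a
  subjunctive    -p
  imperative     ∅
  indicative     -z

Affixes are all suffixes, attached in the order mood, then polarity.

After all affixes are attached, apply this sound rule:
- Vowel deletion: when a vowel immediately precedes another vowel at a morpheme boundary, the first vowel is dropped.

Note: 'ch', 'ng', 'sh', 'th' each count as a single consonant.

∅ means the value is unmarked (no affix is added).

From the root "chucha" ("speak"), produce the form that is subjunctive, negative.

chuchapsuth

Attach mood subjunctive -p → chuchap.
Attach polarity negative -suth (after consonant 'p') → chuchapsuth.
Vowel deletion: no change.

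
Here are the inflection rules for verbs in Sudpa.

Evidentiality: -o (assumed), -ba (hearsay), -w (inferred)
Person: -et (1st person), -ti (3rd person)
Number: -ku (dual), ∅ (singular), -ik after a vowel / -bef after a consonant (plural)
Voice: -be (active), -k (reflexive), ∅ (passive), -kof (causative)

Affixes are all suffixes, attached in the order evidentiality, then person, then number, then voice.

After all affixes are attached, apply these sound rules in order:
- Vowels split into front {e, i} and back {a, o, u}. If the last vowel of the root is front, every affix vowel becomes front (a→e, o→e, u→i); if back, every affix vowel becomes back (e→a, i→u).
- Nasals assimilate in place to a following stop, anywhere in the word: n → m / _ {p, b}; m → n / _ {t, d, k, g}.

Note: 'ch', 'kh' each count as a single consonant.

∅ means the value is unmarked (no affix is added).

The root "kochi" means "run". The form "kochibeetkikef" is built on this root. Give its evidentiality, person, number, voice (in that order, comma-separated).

Segment: kochi-ba-et-ku-kof.
evidentiality: -ba → hearsay.
person: -et → 1st person.
number: -ku → dual.
voice: -kof → causative.

hearsay, 1st person, dual, causative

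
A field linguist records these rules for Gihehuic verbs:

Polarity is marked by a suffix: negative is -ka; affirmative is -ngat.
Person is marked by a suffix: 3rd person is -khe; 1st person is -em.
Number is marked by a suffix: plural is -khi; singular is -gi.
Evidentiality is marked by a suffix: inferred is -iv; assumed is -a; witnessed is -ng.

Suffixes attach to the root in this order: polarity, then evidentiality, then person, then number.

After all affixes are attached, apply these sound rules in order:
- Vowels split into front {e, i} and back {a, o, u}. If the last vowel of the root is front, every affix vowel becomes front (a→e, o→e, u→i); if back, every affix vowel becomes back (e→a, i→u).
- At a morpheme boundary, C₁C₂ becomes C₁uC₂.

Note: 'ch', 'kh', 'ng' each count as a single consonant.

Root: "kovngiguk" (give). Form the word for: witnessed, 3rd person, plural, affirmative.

kovngigukungatungukhakhu

Attach polarity affirmative -ngat → kovngigukngat.
Attach evidentiality witnessed -ng → kovngigukngatng.
Attach person 3rd person -khe → kovngigukngatngkhe.
Attach number plural -khi → kovngigukngatngkhekhi.
Apply vowel harmony: kovngigukngatngkhekhi → kovngigukngatngkhakhu.
Apply epenthesis: kovngigukngatngkhakhu → kovngigukungatungukhakhu.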